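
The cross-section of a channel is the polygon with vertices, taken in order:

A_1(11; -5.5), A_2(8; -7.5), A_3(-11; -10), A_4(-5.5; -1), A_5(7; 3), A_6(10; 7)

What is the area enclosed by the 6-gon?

183.75

A_1→A_2: (11)(-7.5) − (8)(-5.5) = -38.5
A_2→A_3: (8)(-10) − (-11)(-7.5) = -162.5
A_3→A_4: (-11)(-1) − (-5.5)(-10) = -44
A_4→A_5: (-5.5)(3) − (7)(-1) = -9.5
A_5→A_6: (7)(7) − (10)(3) = 19
A_6→A_1: (10)(-5.5) − (11)(7) = -132
Σ = -367.5
Area = |Σ|/2 = 183.75.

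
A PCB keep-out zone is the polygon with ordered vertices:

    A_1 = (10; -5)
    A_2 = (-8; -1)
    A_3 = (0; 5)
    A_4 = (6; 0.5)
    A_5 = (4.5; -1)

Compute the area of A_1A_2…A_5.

Σ = (-50) + (-40) + (-30) + (-8.25) + (-12.5) = -140.75
Area = |Σ|/2 = 70.375.

70.375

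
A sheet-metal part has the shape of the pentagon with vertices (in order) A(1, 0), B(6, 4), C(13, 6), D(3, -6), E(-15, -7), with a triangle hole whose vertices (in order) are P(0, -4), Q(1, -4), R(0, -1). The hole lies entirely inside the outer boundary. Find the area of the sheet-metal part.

104.5

Outer boundary:
Cross-terms: 4, -16, -96, -111, 7  ⇒  Σ = -212
Area = |Σ|/2 = 106.
Hole:
Σ = (4) + (-1) + (0) = 3
Area = |Σ|/2 = 1.5.
Net area = 106 − 1.5 = 104.5.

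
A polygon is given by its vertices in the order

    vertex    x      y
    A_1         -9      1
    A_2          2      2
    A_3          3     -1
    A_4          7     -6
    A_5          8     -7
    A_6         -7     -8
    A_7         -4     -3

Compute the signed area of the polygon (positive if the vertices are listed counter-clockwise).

-97.5

Apply Gauss's area formula: 2A = Σ (x_i·y_{i+1} − x_{i+1}·y_i), indices taken mod 7.
Σ = (-20) + (-8) + (-11) + (-1) + (-113) + (-11) + (-31) = -195
Signed area = Σ/2 = -97.5 (negative ⇒ clockwise traversal).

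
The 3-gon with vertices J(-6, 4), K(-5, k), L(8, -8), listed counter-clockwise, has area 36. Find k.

-2

Write out the shoelace sum; only the two edges meeting at K involve k:
2·Area = [((-6)·k − (-5)·4) + ((-5)·(-8) − 8·k)] + -16
       = -14·k + 44 = 72
⇒ k = -2.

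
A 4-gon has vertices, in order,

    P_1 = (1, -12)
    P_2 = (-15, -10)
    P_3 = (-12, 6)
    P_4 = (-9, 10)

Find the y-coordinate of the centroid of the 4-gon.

Apply the shoelace (surveyor's) formula. First the cross-terms c_i = x_i·y_{i+1} − x_{i+1}·y_i:
  -190, -210, -66, 98  ⇒  2A = -368, A = -184.
Then Σ (y_i + y_{i+1})·c_i = 3768, so ȳ = 3768 / (6·(-184)) = -157/46.

-157/46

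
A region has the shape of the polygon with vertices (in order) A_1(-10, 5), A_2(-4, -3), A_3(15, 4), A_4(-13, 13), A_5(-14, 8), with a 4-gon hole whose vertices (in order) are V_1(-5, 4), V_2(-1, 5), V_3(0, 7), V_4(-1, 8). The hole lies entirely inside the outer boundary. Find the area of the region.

Outer boundary:
Apply Gauss's area formula: 2A = Σ (x_i·y_{i+1} − x_{i+1}·y_i), indices taken mod 5.
Σ = (50) + (29) + (247) + (78) + (10) = 414
Area = |Σ|/2 = 207.
Hole:
Apply Gauss's area formula: 2A = Σ (x_i·y_{i+1} − x_{i+1}·y_i), indices taken mod 4.
Σ = (-21) + (-7) + (7) + (36) = 15
Area = |Σ|/2 = 7.5.
Net area = 207 − 7.5 = 199.5.

199.5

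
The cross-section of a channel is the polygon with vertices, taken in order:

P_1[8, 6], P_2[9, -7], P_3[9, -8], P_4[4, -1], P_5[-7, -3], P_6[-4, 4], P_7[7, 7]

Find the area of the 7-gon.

112.5

Apply the shoelace formula: 2A = Σ (x_i·y_{i+1} − x_{i+1}·y_i), indices taken mod 7.
P_1→P_2: (8)(-7) − (9)(6) = -110
P_2→P_3: (9)(-8) − (9)(-7) = -9
P_3→P_4: (9)(-1) − (4)(-8) = 23
P_4→P_5: (4)(-3) − (-7)(-1) = -19
P_5→P_6: (-7)(4) − (-4)(-3) = -40
P_6→P_7: (-4)(7) − (7)(4) = -56
P_7→P_1: (7)(6) − (8)(7) = -14
Σ = -225
Area = |Σ|/2 = 112.5.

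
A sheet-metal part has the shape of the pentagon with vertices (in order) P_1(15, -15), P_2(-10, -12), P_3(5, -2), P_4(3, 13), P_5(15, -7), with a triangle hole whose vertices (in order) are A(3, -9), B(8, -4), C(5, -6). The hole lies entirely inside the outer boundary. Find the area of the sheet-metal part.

255

Outer boundary:
Apply the surveyor's formula: 2A = Σ (x_i·y_{i+1} − x_{i+1}·y_i), indices taken mod 5.
Σ = (-330) + (80) + (71) + (-216) + (-120) = -515
Area = |Σ|/2 = 257.5.
Hole:
A→B: (3)(-4) − (8)(-9) = 60
B→C: (8)(-6) − (5)(-4) = -28
C→A: (5)(-9) − (3)(-6) = -27
Σ = 5
Area = |Σ|/2 = 2.5.
Net area = 257.5 − 2.5 = 255.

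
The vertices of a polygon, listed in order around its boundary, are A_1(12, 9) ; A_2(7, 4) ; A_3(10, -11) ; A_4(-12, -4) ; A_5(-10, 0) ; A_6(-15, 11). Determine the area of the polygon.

Apply the shoelace (surveyor's) formula: 2A = Σ (x_i·y_{i+1} − x_{i+1}·y_i), indices taken mod 6.
Cross-terms: -15, -117, -172, -40, -110, -267  ⇒  Σ = -721
Area = |Σ|/2 = 360.5.

360.5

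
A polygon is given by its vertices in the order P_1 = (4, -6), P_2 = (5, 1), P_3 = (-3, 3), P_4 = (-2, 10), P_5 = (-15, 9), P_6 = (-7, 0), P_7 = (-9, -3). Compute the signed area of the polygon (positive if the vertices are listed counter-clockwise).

Apply Gauss's area formula: 2A = Σ (x_i·y_{i+1} − x_{i+1}·y_i), indices taken mod 7.
Cross-terms: 34, 18, -24, 132, 63, 21, 66  ⇒  Σ = 310
Signed area = Σ/2 = 155 (positive ⇒ counter-clockwise traversal).

155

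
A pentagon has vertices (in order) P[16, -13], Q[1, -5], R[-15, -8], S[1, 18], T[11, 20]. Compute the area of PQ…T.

Apply the shoelace formula: 2A = Σ (x_i·y_{i+1} − x_{i+1}·y_i), indices taken mod 5.
Σ = (-67) + (-83) + (-262) + (-178) + (-463) = -1053
Area = |Σ|/2 = 526.5.

526.5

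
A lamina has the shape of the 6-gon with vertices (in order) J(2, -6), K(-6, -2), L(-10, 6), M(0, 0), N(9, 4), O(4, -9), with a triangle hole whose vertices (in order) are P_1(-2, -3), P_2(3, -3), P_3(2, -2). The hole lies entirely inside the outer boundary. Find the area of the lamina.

97

Outer boundary:
Apply the shoelace formula: 2A = Σ (x_i·y_{i+1} − x_{i+1}·y_i), indices taken mod 6.
Σ = (-40) + (-56) + (0) + (0) + (-97) + (-6) = -199
Area = |Σ|/2 = 99.5.
Hole:
Σ = (15) + (0) + (-10) = 5
Area = |Σ|/2 = 2.5.
Net area = 99.5 − 2.5 = 97.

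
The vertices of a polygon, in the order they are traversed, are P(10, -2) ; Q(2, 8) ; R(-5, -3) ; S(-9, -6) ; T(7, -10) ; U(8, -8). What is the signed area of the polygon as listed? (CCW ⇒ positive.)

170.5

Σ = (84) + (34) + (3) + (132) + (24) + (64) = 341
Signed area = Σ/2 = 170.5 (positive ⇒ counter-clockwise traversal).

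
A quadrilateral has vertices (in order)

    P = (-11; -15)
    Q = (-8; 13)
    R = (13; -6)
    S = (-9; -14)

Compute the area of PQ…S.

319.5

Apply the shoelace formula: 2A = Σ (x_i·y_{i+1} − x_{i+1}·y_i), indices taken mod 4.
Cross-terms: -263, -121, -236, -19  ⇒  Σ = -639
Area = |Σ|/2 = 319.5.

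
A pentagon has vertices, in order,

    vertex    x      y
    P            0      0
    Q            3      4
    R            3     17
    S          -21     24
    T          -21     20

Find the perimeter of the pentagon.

|PQ| = √((3)² + (4)²) = √25 = 5
|QR| = √((0)² + (13)²) = √169 = 13
|RS| = √((-24)² + (7)²) = √625 = 25
|ST| = √((0)² + (-4)²) = √16 = 4
|TP| = √((21)² + (-20)²) = √841 = 29
Perimeter = 5 + 13 + 25 + 4 + 29 = 76.

76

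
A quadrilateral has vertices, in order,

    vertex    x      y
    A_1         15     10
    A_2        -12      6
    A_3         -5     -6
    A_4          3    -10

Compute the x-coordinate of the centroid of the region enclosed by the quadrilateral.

Apply the shoelace formula. First the cross-terms c_i = x_i·y_{i+1} − x_{i+1}·y_i:
  210, 102, 68, 180  ⇒  2A = 560, A = 280.
Then Σ (x_i + x_{i+1})·c_i = 2000, so x̄ = 2000 / (6·280) = 25/21.

25/21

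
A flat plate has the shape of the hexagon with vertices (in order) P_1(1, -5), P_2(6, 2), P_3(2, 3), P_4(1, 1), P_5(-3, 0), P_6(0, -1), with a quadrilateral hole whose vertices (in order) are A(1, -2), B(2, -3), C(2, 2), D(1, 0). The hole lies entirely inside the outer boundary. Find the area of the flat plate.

Outer boundary:
Apply the shoelace (surveyor's) formula: 2A = Σ (x_i·y_{i+1} − x_{i+1}·y_i), indices taken mod 6.
Cross-terms: 32, 14, -1, 3, 3, 1  ⇒  Σ = 52
Area = |Σ|/2 = 26.
Hole:
Apply the surveyor's formula: 2A = Σ (x_i·y_{i+1} − x_{i+1}·y_i), indices taken mod 4.
Cross-terms: 1, 10, -2, -2  ⇒  Σ = 7
Area = |Σ|/2 = 3.5.
Net area = 26 − 3.5 = 22.5.

22.5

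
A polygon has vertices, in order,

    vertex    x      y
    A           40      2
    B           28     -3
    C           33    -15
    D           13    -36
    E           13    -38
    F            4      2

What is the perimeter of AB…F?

134

|AB| = √((-12)² + (-5)²) = √169 = 13
|BC| = √((5)² + (-12)²) = √169 = 13
|CD| = √((-20)² + (-21)²) = √841 = 29
|DE| = √((0)² + (-2)²) = √4 = 2
|EF| = √((-9)² + (40)²) = √1681 = 41
|FA| = √((36)² + (0)²) = √1296 = 36
Perimeter = 13 + 13 + 29 + 2 + 41 + 36 = 134.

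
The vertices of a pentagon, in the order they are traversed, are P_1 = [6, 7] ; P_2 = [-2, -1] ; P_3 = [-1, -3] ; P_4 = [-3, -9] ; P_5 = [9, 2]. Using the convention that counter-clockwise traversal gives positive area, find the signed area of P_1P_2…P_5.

69.5

Apply Gauss's area formula: 2A = Σ (x_i·y_{i+1} − x_{i+1}·y_i), indices taken mod 5.
P_1→P_2: (6)(-1) − (-2)(7) = 8
P_2→P_3: (-2)(-3) − (-1)(-1) = 5
P_3→P_4: (-1)(-9) − (-3)(-3) = 0
P_4→P_5: (-3)(2) − (9)(-9) = 75
P_5→P_1: (9)(7) − (6)(2) = 51
Σ = 139
Signed area = Σ/2 = 69.5 (positive ⇒ counter-clockwise traversal).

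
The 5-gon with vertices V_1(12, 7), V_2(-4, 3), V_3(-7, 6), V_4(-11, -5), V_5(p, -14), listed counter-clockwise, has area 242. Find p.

The doubled signed area Σ (x_i y_{i+1} − x_{i+1} y_i) is linear in p.
With p=0 it equals 484; the coefficient of p is 12 (from the two edges through V_5).
So 12·p + 484 = 2·242 = 484 ⇒ p = 0.

0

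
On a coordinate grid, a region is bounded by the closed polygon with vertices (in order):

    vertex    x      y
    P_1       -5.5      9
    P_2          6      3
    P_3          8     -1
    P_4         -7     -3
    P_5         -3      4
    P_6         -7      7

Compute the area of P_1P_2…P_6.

P_1→P_2: (-5.5)(3) − (6)(9) = -70.5
P_2→P_3: (6)(-1) − (8)(3) = -30
P_3→P_4: (8)(-3) − (-7)(-1) = -31
P_4→P_5: (-7)(4) − (-3)(-3) = -37
P_5→P_6: (-3)(7) − (-7)(4) = 7
P_6→P_1: (-7)(9) − (-5.5)(7) = -24.5
Σ = -186
Area = |Σ|/2 = 93.

93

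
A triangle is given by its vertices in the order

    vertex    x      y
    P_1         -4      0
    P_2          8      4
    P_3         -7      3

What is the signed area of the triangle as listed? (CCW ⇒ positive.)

24

P_1→P_2: (-4)(4) − (8)(0) = -16
P_2→P_3: (8)(3) − (-7)(4) = 52
P_3→P_1: (-7)(0) − (-4)(3) = 12
Σ = 48
Signed area = Σ/2 = 24 (positive ⇒ counter-clockwise traversal).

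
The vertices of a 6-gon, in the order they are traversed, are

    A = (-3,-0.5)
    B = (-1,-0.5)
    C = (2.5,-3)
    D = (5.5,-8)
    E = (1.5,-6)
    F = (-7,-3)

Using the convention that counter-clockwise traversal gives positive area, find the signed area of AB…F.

-35.625

Apply Gauss's area formula: 2A = Σ (x_i·y_{i+1} − x_{i+1}·y_i), indices taken mod 6.
Σ = (1) + (4.25) + (-3.5) + (-21) + (-46.5) + (-5.5) = -71.25
Signed area = Σ/2 = -35.625 (negative ⇒ clockwise traversal).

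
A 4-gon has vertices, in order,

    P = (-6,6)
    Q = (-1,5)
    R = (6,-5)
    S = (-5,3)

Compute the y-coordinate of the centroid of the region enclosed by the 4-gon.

Apply Gauss's area formula. First the cross-terms c_i = x_i·y_{i+1} − x_{i+1}·y_i:
  -24, -25, -7, -12  ⇒  2A = -68, A = -34.
Then Σ (y_i + y_{i+1})·c_i = -358, so ȳ = -358 / (6·(-34)) = 179/102.

179/102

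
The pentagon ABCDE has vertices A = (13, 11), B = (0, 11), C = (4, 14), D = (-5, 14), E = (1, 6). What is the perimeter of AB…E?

50

|AB| = √((-13)² + (0)²) = √169 = 13
|BC| = √((4)² + (3)²) = √25 = 5
|CD| = √((-9)² + (0)²) = √81 = 9
|DE| = √((6)² + (-8)²) = √100 = 10
|EA| = √((12)² + (5)²) = √169 = 13
Perimeter = 13 + 5 + 9 + 10 + 13 = 50.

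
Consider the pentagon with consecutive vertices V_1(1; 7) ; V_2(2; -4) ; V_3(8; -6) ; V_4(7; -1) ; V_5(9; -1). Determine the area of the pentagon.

Apply the surveyor's formula: 2A = Σ (x_i·y_{i+1} − x_{i+1}·y_i), indices taken mod 5.
Σ = (-18) + (20) + (34) + (2) + (64) = 102
Area = |Σ|/2 = 51.

51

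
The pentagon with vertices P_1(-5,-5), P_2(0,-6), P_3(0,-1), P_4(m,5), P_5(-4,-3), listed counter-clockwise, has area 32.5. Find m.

-5

The doubled signed area Σ (x_i y_{i+1} − x_{i+1} y_i) is linear in m.
With m=0 it equals 55; the coefficient of m is -2 (from the two edges through P_4).
So -2·m + 55 = 2·32.5 = 65 ⇒ m = -5.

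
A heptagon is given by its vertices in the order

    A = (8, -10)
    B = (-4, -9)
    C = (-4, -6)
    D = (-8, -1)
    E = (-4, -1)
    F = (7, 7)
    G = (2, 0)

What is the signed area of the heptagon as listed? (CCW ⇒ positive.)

Apply the shoelace formula: 2A = Σ (x_i·y_{i+1} − x_{i+1}·y_i), indices taken mod 7.
Σ = (-112) + (-12) + (-44) + (4) + (-21) + (-14) + (-20) = -219
Signed area = Σ/2 = -109.5 (negative ⇒ clockwise traversal).

-109.5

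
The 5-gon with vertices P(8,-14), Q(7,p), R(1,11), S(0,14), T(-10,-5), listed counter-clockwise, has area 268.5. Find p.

4

Write out the shoelace sum; only the two edges meeting at Q involve p:
2·Area = [(8·p − 7·(-14)) + (7·11 − 1·p)] + 334
       = 7·p + 509 = 537
⇒ p = 4.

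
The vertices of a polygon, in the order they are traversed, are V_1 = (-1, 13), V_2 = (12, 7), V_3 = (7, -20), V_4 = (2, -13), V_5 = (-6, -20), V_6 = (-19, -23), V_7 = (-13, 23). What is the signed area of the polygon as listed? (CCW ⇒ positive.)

Apply the shoelace (surveyor's) formula: 2A = Σ (x_i·y_{i+1} − x_{i+1}·y_i), indices taken mod 7.
Cross-terms: -163, -289, -51, -118, -242, -736, -146  ⇒  Σ = -1745
Signed area = Σ/2 = -872.5 (negative ⇒ clockwise traversal).

-872.5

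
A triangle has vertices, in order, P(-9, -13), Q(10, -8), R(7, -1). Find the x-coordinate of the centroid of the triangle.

Apply Gauss's area formula. First the cross-terms c_i = x_i·y_{i+1} − x_{i+1}·y_i:
  202, 46, -100  ⇒  2A = 148, A = 74.
Then Σ (x_i + x_{i+1})·c_i = 1184, so x̄ = 1184 / (6·74) = 8/3.

8/3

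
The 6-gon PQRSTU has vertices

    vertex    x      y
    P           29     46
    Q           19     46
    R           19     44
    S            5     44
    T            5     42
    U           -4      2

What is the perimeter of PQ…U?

|PQ| = √((-10)² + (0)²) = √100 = 10
|QR| = √((0)² + (-2)²) = √4 = 2
|RS| = √((-14)² + (0)²) = √196 = 14
|ST| = √((0)² + (-2)²) = √4 = 2
|TU| = √((-9)² + (-40)²) = √1681 = 41
|UP| = √((33)² + (44)²) = √3025 = 55
Perimeter = 10 + 2 + 14 + 2 + 41 + 55 = 124.

124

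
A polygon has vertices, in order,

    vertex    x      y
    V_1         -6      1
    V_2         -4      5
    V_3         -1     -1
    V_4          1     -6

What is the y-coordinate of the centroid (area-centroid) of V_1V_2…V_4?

-2/45

Apply the shoelace (surveyor's) formula. First the cross-terms c_i = x_i·y_{i+1} − x_{i+1}·y_i:
  -26, 9, 7, -35  ⇒  2A = -45, A = -22.5.
Then Σ (y_i + y_{i+1})·c_i = 6, so ȳ = 6 / (6·(-22.5)) = -2/45.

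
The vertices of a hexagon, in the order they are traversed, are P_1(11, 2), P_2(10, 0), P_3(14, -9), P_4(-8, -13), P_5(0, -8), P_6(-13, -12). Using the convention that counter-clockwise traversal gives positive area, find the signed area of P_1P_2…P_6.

-149

Apply the surveyor's formula: 2A = Σ (x_i·y_{i+1} − x_{i+1}·y_i), indices taken mod 6.
P_1→P_2: (11)(0) − (10)(2) = -20
P_2→P_3: (10)(-9) − (14)(0) = -90
P_3→P_4: (14)(-13) − (-8)(-9) = -254
P_4→P_5: (-8)(-8) − (0)(-13) = 64
P_5→P_6: (0)(-12) − (-13)(-8) = -104
P_6→P_1: (-13)(2) − (11)(-12) = 106
Σ = -298
Signed area = Σ/2 = -149 (negative ⇒ clockwise traversal).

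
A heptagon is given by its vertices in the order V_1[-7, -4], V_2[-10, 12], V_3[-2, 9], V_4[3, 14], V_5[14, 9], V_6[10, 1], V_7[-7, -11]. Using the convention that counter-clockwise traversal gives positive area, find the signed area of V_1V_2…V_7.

-321

Apply the surveyor's formula: 2A = Σ (x_i·y_{i+1} − x_{i+1}·y_i), indices taken mod 7.
V_1→V_2: (-7)(12) − (-10)(-4) = -124
V_2→V_3: (-10)(9) − (-2)(12) = -66
V_3→V_4: (-2)(14) − (3)(9) = -55
V_4→V_5: (3)(9) − (14)(14) = -169
V_5→V_6: (14)(1) − (10)(9) = -76
V_6→V_7: (10)(-11) − (-7)(1) = -103
V_7→V_1: (-7)(-4) − (-7)(-11) = -49
Σ = -642
Signed area = Σ/2 = -321 (negative ⇒ clockwise traversal).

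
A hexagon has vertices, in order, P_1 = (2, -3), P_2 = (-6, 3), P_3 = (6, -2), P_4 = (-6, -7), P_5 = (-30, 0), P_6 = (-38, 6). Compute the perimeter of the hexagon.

|P_1P_2| = √((-8)² + (6)²) = √100 = 10
|P_2P_3| = √((12)² + (-5)²) = √169 = 13
|P_3P_4| = √((-12)² + (-5)²) = √169 = 13
|P_4P_5| = √((-24)² + (7)²) = √625 = 25
|P_5P_6| = √((-8)² + (6)²) = √100 = 10
|P_6P_1| = √((40)² + (-9)²) = √1681 = 41
Perimeter = 10 + 13 + 13 + 25 + 10 + 41 = 112.

112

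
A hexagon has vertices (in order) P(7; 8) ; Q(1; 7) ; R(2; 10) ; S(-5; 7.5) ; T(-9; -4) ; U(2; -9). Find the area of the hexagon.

178.75

P→Q: (7)(7) − (1)(8) = 41
Q→R: (1)(10) − (2)(7) = -4
R→S: (2)(7.5) − (-5)(10) = 65
S→T: (-5)(-4) − (-9)(7.5) = 87.5
T→U: (-9)(-9) − (2)(-4) = 89
U→P: (2)(8) − (7)(-9) = 79
Σ = 357.5
Area = |Σ|/2 = 178.75.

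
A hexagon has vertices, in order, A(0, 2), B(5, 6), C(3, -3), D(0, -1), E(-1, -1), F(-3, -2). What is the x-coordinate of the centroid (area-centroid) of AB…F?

50/27

Apply the shoelace formula. First the cross-terms c_i = x_i·y_{i+1} − x_{i+1}·y_i:
  -10, -33, -3, -1, -1, -6  ⇒  2A = -54, A = -27.
Then Σ (x_i + x_{i+1})·c_i = -300, so x̄ = -300 / (6·(-27)) = 50/27.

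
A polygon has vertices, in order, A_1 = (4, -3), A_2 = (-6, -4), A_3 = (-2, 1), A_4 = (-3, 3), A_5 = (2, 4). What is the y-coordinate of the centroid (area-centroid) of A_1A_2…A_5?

Apply the shoelace (surveyor's) formula. First the cross-terms c_i = x_i·y_{i+1} − x_{i+1}·y_i:
  -34, -14, -3, -18, -22  ⇒  2A = -91, A = -45.5.
Then Σ (y_i + y_{i+1})·c_i = 120, so ȳ = 120 / (6·(-45.5)) = -40/91.

-40/91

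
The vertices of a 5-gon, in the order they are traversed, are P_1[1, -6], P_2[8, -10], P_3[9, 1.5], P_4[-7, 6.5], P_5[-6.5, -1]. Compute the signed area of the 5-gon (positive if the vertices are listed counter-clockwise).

Apply Gauss's area formula: 2A = Σ (x_i·y_{i+1} − x_{i+1}·y_i), indices taken mod 5.
Σ = (38) + (102) + (69) + (49.25) + (40) = 298.25
Signed area = Σ/2 = 149.125 (positive ⇒ counter-clockwise traversal).

149.125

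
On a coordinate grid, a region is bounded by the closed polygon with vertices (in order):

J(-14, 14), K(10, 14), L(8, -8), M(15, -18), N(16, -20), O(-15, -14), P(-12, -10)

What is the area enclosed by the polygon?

707

Apply Gauss's area formula: 2A = Σ (x_i·y_{i+1} − x_{i+1}·y_i), indices taken mod 7.
Cross-terms: -336, -192, -24, -12, -524, -18, -308  ⇒  Σ = -1414
Area = |Σ|/2 = 707.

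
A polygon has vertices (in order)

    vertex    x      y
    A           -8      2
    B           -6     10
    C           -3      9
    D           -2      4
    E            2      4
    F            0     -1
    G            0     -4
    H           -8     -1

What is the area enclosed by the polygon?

80

Apply the surveyor's formula: 2A = Σ (x_i·y_{i+1} − x_{i+1}·y_i), indices taken mod 8.
Cross-terms: -68, -24, 6, -16, -2, 0, -32, -24  ⇒  Σ = -160
Area = |Σ|/2 = 80.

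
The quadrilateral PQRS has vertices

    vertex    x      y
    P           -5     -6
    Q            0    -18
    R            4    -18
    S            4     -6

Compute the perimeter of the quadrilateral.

|PQ| = √((5)² + (-12)²) = √169 = 13
|QR| = √((4)² + (0)²) = √16 = 4
|RS| = √((0)² + (12)²) = √144 = 12
|SP| = √((-9)² + (0)²) = √81 = 9
Perimeter = 13 + 4 + 12 + 9 = 38.

38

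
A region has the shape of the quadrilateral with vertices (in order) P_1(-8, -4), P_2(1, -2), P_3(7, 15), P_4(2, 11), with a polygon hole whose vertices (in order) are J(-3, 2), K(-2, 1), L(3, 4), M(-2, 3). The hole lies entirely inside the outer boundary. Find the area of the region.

Outer boundary:
P_1→P_2: (-8)(-2) − (1)(-4) = 20
P_2→P_3: (1)(15) − (7)(-2) = 29
P_3→P_4: (7)(11) − (2)(15) = 47
P_4→P_1: (2)(-4) − (-8)(11) = 80
Σ = 176
Area = |Σ|/2 = 88.
Hole:
Apply the shoelace formula: 2A = Σ (x_i·y_{i+1} − x_{i+1}·y_i), indices taken mod 4.
J→K: (-3)(1) − (-2)(2) = 1
K→L: (-2)(4) − (3)(1) = -11
L→M: (3)(3) − (-2)(4) = 17
M→J: (-2)(2) − (-3)(3) = 5
Σ = 12
Area = |Σ|/2 = 6.
Net area = 88 − 6 = 82.

82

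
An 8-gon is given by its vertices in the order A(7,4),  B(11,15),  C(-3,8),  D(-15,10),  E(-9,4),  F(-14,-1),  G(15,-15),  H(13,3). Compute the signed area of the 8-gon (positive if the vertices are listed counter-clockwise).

437.5

Cross-terms: 61, 133, 90, 30, 65, 225, 240, 31  ⇒  Σ = 875
Signed area = Σ/2 = 437.5 (positive ⇒ counter-clockwise traversal).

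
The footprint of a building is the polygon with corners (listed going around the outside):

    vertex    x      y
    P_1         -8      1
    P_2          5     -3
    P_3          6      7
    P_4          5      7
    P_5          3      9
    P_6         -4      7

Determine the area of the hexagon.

Apply the shoelace (surveyor's) formula: 2A = Σ (x_i·y_{i+1} − x_{i+1}·y_i), indices taken mod 6.
Σ = (19) + (53) + (7) + (24) + (57) + (52) = 212
Area = |Σ|/2 = 106.

106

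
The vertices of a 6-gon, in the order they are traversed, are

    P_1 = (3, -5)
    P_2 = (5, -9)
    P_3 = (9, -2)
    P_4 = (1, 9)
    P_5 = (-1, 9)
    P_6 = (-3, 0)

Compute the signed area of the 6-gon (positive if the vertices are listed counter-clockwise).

106

Apply Gauss's area formula: 2A = Σ (x_i·y_{i+1} − x_{i+1}·y_i), indices taken mod 6.
Σ = (-2) + (71) + (83) + (18) + (27) + (15) = 212
Signed area = Σ/2 = 106 (positive ⇒ counter-clockwise traversal).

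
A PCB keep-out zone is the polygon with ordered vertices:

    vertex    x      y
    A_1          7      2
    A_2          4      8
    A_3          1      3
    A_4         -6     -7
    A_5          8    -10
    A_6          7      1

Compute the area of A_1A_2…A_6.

Cross-terms: 48, 4, 11, 116, 78, 7  ⇒  Σ = 264
Area = |Σ|/2 = 132.

132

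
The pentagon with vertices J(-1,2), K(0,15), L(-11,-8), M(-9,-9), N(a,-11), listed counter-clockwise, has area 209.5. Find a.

Write out the shoelace sum; only the two edges meeting at N involve a:
2·Area = [((-9)·(-11) − a·(-9)) + (a·2 − (-1)·(-11))] + 177
       = 11·a + 265 = 419
⇒ a = 14.

14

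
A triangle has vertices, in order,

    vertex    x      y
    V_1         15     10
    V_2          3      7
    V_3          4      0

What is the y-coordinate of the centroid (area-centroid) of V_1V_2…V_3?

Apply the shoelace (surveyor's) formula. First the cross-terms c_i = x_i·y_{i+1} − x_{i+1}·y_i:
  75, -28, 40  ⇒  2A = 87, A = 43.5.
Then Σ (y_i + y_{i+1})·c_i = 1479, so ȳ = 1479 / (6·43.5) = 17/3.

17/3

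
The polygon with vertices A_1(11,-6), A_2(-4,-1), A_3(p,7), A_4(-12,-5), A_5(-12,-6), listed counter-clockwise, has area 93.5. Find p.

The doubled signed area Σ (x_i y_{i+1} − x_{i+1} y_i) is linear in p.
With p=0 it equals 171; the coefficient of p is -4 (from the two edges through A_3).
So -4·p + 171 = 2·93.5 = 187 ⇒ p = -4.

-4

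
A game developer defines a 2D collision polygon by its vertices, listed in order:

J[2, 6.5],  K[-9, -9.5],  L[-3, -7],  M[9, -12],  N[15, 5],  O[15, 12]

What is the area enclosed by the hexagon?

288.25

Cross-terms: 39.5, 34.5, 99, 225, 105, 73.5  ⇒  Σ = 576.5
Area = |Σ|/2 = 288.25.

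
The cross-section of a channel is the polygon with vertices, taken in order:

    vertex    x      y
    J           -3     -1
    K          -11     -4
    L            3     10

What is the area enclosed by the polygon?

35

Apply the shoelace formula: 2A = Σ (x_i·y_{i+1} − x_{i+1}·y_i), indices taken mod 3.
Cross-terms: 1, -98, 27  ⇒  Σ = -70
Area = |Σ|/2 = 35.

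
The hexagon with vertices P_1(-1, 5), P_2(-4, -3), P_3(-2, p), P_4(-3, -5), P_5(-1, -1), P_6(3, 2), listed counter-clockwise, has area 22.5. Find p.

-2

Write out the shoelace sum; only the two edges meeting at P_3 involve p:
2·Area = [((-4)·p − (-2)·(-3)) + ((-2)·(-5) − (-3)·p)] + 39
       = -1·p + 43 = 45
⇒ p = -2.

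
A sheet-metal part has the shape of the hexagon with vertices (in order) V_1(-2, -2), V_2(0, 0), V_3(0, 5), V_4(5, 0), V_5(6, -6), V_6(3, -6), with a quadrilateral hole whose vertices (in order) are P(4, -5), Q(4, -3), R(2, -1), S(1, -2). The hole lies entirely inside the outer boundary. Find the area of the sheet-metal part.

40.5

Outer boundary:
Apply Gauss's area formula: 2A = Σ (x_i·y_{i+1} − x_{i+1}·y_i), indices taken mod 6.
V_1→V_2: (-2)(0) − (0)(-2) = 0
V_2→V_3: (0)(5) − (0)(0) = 0
V_3→V_4: (0)(0) − (5)(5) = -25
V_4→V_5: (5)(-6) − (6)(0) = -30
V_5→V_6: (6)(-6) − (3)(-6) = -18
V_6→V_1: (3)(-2) − (-2)(-6) = -18
Σ = -91
Area = |Σ|/2 = 45.5.
Hole:
Apply the surveyor's formula: 2A = Σ (x_i·y_{i+1} − x_{i+1}·y_i), indices taken mod 4.
Σ = (8) + (2) + (-3) + (3) = 10
Area = |Σ|/2 = 5.
Net area = 45.5 − 5 = 40.5.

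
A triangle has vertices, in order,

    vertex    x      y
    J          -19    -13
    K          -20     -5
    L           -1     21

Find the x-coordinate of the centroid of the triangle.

-40/3

Apply the surveyor's formula. First the cross-terms c_i = x_i·y_{i+1} − x_{i+1}·y_i:
  -165, -425, 412  ⇒  2A = -178, A = -89.
Then Σ (x_i + x_{i+1})·c_i = 7120, so x̄ = 7120 / (6·(-89)) = -40/3.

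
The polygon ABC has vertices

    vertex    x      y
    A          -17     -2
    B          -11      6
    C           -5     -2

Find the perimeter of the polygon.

|AB| = √((6)² + (8)²) = √100 = 10
|BC| = √((6)² + (-8)²) = √100 = 10
|CA| = √((-12)² + (0)²) = √144 = 12
Perimeter = 10 + 10 + 12 = 32.

32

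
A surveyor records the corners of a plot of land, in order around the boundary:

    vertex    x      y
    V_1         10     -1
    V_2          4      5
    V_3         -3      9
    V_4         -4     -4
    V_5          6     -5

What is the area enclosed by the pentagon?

Σ = (54) + (51) + (48) + (44) + (44) = 241
Area = |Σ|/2 = 120.5.

120.5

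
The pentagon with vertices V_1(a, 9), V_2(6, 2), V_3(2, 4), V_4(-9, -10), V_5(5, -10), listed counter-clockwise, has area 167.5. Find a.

14

The doubled signed area Σ (x_i y_{i+1} − x_{i+1} y_i) is linear in a.
With a=0 it equals 167; the coefficient of a is 12 (from the two edges through V_1).
So 12·a + 167 = 2·167.5 = 335 ⇒ a = 14.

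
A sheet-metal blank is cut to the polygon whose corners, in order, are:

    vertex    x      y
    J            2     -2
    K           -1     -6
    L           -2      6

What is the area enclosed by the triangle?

J→K: (2)(-6) − (-1)(-2) = -14
K→L: (-1)(6) − (-2)(-6) = -18
L→J: (-2)(-2) − (2)(6) = -8
Σ = -40
Area = |Σ|/2 = 20.

20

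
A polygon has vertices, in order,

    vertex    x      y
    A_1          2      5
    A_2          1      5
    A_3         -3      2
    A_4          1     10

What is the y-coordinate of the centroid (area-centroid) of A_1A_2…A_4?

Apply the shoelace (surveyor's) formula. First the cross-terms c_i = x_i·y_{i+1} − x_{i+1}·y_i:
  5, 17, -32, -15  ⇒  2A = -25, A = -12.5.
Then Σ (y_i + y_{i+1})·c_i = -440, so ȳ = -440 / (6·(-12.5)) = 88/15.

88/15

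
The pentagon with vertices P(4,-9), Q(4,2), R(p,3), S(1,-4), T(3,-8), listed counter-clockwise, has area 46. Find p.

-5

Write out the shoelace sum; only the two edges meeting at R involve p:
2·Area = [(4·3 − p·2) + (p·(-4) − 1·3)] + 53
       = -6·p + 62 = 92
⇒ p = -5.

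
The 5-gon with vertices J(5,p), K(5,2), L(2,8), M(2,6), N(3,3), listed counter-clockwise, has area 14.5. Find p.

-7

The doubled signed area Σ (x_i y_{i+1} − x_{i+1} y_i) is linear in p.
With p=0 it equals 15; the coefficient of p is -2 (from the two edges through J).
So -2·p + 15 = 2·14.5 = 29 ⇒ p = -7.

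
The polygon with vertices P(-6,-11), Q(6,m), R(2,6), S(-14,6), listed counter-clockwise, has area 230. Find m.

-9

The doubled signed area Σ (x_i y_{i+1} − x_{i+1} y_i) is linear in m.
With m=0 it equals 388; the coefficient of m is -8 (from the two edges through Q).
So -8·m + 388 = 2·230 = 460 ⇒ m = -9.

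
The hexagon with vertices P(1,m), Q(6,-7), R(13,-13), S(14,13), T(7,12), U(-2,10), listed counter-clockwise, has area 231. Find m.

7

Write out the shoelace sum; only the two edges meeting at P involve m:
2·Area = [((-2)·m − 1·10) + (1·(-7) − 6·m)] + 535
       = -8·m + 518 = 462
⇒ m = 7.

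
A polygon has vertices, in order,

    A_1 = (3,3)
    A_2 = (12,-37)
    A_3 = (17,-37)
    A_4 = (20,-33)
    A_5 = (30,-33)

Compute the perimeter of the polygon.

106

|A_1A_2| = √((9)² + (-40)²) = √1681 = 41
|A_2A_3| = √((5)² + (0)²) = √25 = 5
|A_3A_4| = √((3)² + (4)²) = √25 = 5
|A_4A_5| = √((10)² + (0)²) = √100 = 10
|A_5A_1| = √((-27)² + (36)²) = √2025 = 45
Perimeter = 41 + 5 + 5 + 10 + 45 = 106.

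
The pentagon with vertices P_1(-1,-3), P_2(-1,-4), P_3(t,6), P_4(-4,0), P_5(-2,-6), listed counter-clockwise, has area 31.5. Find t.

5

The doubled signed area Σ (x_i y_{i+1} − x_{i+1} y_i) is linear in t.
With t=0 it equals 43; the coefficient of t is 4 (from the two edges through P_3).
So 4·t + 43 = 2·31.5 = 63 ⇒ t = 5.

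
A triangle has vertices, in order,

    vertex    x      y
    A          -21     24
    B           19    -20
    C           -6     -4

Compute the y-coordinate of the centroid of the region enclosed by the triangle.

0

Apply Gauss's area formula. First the cross-terms c_i = x_i·y_{i+1} − x_{i+1}·y_i:
  -36, -196, -228  ⇒  2A = -460, A = -230.
Then Σ (y_i + y_{i+1})·c_i = 0, so ȳ = 0 / (6·(-230)) = 0.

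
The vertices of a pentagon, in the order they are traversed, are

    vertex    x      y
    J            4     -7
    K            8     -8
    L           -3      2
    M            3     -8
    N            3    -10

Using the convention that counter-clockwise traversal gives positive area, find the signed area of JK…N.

Apply the shoelace (surveyor's) formula: 2A = Σ (x_i·y_{i+1} − x_{i+1}·y_i), indices taken mod 5.
Σ = (24) + (-8) + (18) + (-6) + (19) = 47
Signed area = Σ/2 = 23.5 (positive ⇒ counter-clockwise traversal).

23.5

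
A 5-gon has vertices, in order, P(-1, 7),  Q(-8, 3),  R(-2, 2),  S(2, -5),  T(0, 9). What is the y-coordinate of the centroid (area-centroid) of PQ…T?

Apply the shoelace (surveyor's) formula. First the cross-terms c_i = x_i·y_{i+1} − x_{i+1}·y_i:
  53, -10, 6, 18, 9  ⇒  2A = 76, A = 38.
Then Σ (y_i + y_{i+1})·c_i = 678, so ȳ = 678 / (6·38) = 113/38.

113/38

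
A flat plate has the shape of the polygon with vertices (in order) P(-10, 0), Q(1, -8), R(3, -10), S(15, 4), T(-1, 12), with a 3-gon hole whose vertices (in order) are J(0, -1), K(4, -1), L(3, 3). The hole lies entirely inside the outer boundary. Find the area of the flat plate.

272

Outer boundary:
Apply the surveyor's formula: 2A = Σ (x_i·y_{i+1} − x_{i+1}·y_i), indices taken mod 5.
Σ = (80) + (14) + (162) + (184) + (120) = 560
Area = |Σ|/2 = 280.
Hole:
Cross-terms: 4, 15, -3  ⇒  Σ = 16
Area = |Σ|/2 = 8.
Net area = 280 − 8 = 272.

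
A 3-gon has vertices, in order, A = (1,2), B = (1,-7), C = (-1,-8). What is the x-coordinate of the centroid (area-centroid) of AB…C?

1/3

Apply the surveyor's formula. First the cross-terms c_i = x_i·y_{i+1} − x_{i+1}·y_i:
  -9, -15, 6  ⇒  2A = -18, A = -9.
Then Σ (x_i + x_{i+1})·c_i = -18, so x̄ = -18 / (6·(-9)) = 1/3.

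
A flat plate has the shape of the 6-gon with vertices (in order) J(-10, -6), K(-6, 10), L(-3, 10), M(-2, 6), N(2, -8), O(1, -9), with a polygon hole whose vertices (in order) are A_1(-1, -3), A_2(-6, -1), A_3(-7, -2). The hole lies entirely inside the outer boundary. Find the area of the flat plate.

Outer boundary:
Σ = (-136) + (-30) + (2) + (4) + (-10) + (-96) = -266
Area = |Σ|/2 = 133.
Hole:
Σ = (-17) + (5) + (19) = 7
Area = |Σ|/2 = 3.5.
Net area = 133 − 3.5 = 129.5.

129.5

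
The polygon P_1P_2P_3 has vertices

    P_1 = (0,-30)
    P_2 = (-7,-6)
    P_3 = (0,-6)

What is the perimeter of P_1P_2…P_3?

56

|P_1P_2| = √((-7)² + (24)²) = √625 = 25
|P_2P_3| = √((7)² + (0)²) = √49 = 7
|P_3P_1| = √((0)² + (-24)²) = √576 = 24
Perimeter = 25 + 7 + 24 = 56.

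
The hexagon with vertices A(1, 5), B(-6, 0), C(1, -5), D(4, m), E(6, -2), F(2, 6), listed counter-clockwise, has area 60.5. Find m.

The doubled signed area Σ (x_i y_{i+1} − x_{i+1} y_i) is linear in m.
With m=0 it equals 116; the coefficient of m is -5 (from the two edges through D).
So -5·m + 116 = 2·60.5 = 121 ⇒ m = -1.

-1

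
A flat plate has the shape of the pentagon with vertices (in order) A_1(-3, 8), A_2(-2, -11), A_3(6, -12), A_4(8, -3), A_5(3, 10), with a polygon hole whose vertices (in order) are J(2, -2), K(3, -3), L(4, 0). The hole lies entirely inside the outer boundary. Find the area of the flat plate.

178

Outer boundary:
Apply the shoelace formula: 2A = Σ (x_i·y_{i+1} − x_{i+1}·y_i), indices taken mod 5.
Σ = (49) + (90) + (78) + (89) + (54) = 360
Area = |Σ|/2 = 180.
Hole:
Apply Gauss's area formula: 2A = Σ (x_i·y_{i+1} − x_{i+1}·y_i), indices taken mod 3.
Σ = (0) + (12) + (-8) = 4
Area = |Σ|/2 = 2.
Net area = 180 − 2 = 178.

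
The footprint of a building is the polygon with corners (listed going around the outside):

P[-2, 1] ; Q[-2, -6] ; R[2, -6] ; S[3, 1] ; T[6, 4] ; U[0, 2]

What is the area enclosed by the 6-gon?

Apply the shoelace formula: 2A = Σ (x_i·y_{i+1} − x_{i+1}·y_i), indices taken mod 6.
P→Q: (-2)(-6) − (-2)(1) = 14
Q→R: (-2)(-6) − (2)(-6) = 24
R→S: (2)(1) − (3)(-6) = 20
S→T: (3)(4) − (6)(1) = 6
T→U: (6)(2) − (0)(4) = 12
U→P: (0)(1) − (-2)(2) = 4
Σ = 80
Area = |Σ|/2 = 40.

40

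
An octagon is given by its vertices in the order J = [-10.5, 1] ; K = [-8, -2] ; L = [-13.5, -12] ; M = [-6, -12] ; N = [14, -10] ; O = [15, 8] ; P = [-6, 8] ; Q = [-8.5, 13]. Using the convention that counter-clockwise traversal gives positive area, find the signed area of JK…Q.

Σ = (29) + (69) + (90) + (228) + (262) + (168) + (-10) + (128) = 964
Signed area = Σ/2 = 482 (positive ⇒ counter-clockwise traversal).

482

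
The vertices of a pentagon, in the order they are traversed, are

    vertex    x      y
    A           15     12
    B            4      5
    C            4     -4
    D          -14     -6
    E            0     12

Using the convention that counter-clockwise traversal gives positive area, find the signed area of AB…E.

-218.5

Apply the surveyor's formula: 2A = Σ (x_i·y_{i+1} − x_{i+1}·y_i), indices taken mod 5.
Σ = (27) + (-36) + (-80) + (-168) + (-180) = -437
Signed area = Σ/2 = -218.5 (negative ⇒ clockwise traversal).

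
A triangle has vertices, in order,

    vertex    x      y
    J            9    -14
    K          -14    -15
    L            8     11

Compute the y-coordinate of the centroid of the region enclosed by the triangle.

-6

Apply the shoelace formula. First the cross-terms c_i = x_i·y_{i+1} − x_{i+1}·y_i:
  -331, -34, -211  ⇒  2A = -576, A = -288.
Then Σ (y_i + y_{i+1})·c_i = 10368, so ȳ = 10368 / (6·(-288)) = -6.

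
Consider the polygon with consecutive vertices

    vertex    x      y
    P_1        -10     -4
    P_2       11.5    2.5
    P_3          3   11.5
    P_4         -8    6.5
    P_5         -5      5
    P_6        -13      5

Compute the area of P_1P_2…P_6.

Apply Gauss's area formula: 2A = Σ (x_i·y_{i+1} − x_{i+1}·y_i), indices taken mod 6.
P_1→P_2: (-10)(2.5) − (11.5)(-4) = 21
P_2→P_3: (11.5)(11.5) − (3)(2.5) = 124.75
P_3→P_4: (3)(6.5) − (-8)(11.5) = 111.5
P_4→P_5: (-8)(5) − (-5)(6.5) = -7.5
P_5→P_6: (-5)(5) − (-13)(5) = 40
P_6→P_1: (-13)(-4) − (-10)(5) = 102
Σ = 391.75
Area = |Σ|/2 = 195.875.

195.875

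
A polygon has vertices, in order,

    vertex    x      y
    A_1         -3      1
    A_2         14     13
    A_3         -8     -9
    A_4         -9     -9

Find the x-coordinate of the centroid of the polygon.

13/36

Apply Gauss's area formula. First the cross-terms c_i = x_i·y_{i+1} − x_{i+1}·y_i:
  -53, -22, -9, -36  ⇒  2A = -120, A = -60.
Then Σ (x_i + x_{i+1})·c_i = -130, so x̄ = -130 / (6·(-60)) = 13/36.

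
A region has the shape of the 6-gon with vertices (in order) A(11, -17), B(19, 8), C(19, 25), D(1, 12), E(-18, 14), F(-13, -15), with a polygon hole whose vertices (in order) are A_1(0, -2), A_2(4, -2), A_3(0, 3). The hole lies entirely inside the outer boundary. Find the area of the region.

Outer boundary:
Apply Gauss's area formula: 2A = Σ (x_i·y_{i+1} − x_{i+1}·y_i), indices taken mod 6.
Σ = (411) + (323) + (203) + (230) + (452) + (386) = 2005
Area = |Σ|/2 = 1002.5.
Hole:
Apply Gauss's area formula: 2A = Σ (x_i·y_{i+1} − x_{i+1}·y_i), indices taken mod 3.
Σ = (8) + (12) + (0) = 20
Area = |Σ|/2 = 10.
Net area = 1002.5 − 10 = 992.5.

992.5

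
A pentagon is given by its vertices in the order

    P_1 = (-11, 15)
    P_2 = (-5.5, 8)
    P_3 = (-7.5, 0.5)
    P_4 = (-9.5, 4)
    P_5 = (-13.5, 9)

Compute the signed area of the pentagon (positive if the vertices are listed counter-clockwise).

P_1→P_2: (-11)(8) − (-5.5)(15) = -5.5
P_2→P_3: (-5.5)(0.5) − (-7.5)(8) = 57.25
P_3→P_4: (-7.5)(4) − (-9.5)(0.5) = -25.25
P_4→P_5: (-9.5)(9) − (-13.5)(4) = -31.5
P_5→P_1: (-13.5)(15) − (-11)(9) = -103.5
Σ = -108.5
Signed area = Σ/2 = -54.25 (negative ⇒ clockwise traversal).

-54.25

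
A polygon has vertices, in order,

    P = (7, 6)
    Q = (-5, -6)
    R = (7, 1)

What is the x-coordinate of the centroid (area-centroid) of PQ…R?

3

Apply Gauss's area formula. First the cross-terms c_i = x_i·y_{i+1} − x_{i+1}·y_i:
  -12, 37, 35  ⇒  2A = 60, A = 30.
Then Σ (x_i + x_{i+1})·c_i = 540, so x̄ = 540 / (6·30) = 3.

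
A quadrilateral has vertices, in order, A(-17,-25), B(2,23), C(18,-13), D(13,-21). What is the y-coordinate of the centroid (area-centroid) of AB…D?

-395/57

Apply the shoelace (surveyor's) formula. First the cross-terms c_i = x_i·y_{i+1} − x_{i+1}·y_i:
  -341, -440, -209, -682  ⇒  2A = -1672, A = -836.
Then Σ (y_i + y_{i+1})·c_i = 34760, so ȳ = 34760 / (6·(-836)) = -395/57.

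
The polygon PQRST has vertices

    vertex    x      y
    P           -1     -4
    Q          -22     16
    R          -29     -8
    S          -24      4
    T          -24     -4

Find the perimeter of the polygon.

|PQ| = √((-21)² + (20)²) = √841 = 29
|QR| = √((-7)² + (-24)²) = √625 = 25
|RS| = √((5)² + (12)²) = √169 = 13
|ST| = √((0)² + (-8)²) = √64 = 8
|TP| = √((23)² + (0)²) = √529 = 23
Perimeter = 29 + 25 + 13 + 8 + 23 = 98.

98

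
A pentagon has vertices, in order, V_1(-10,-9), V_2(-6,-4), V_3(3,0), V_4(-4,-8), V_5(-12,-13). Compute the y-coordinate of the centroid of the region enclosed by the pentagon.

-289/46

Apply the shoelace (surveyor's) formula. First the cross-terms c_i = x_i·y_{i+1} − x_{i+1}·y_i:
  -14, 12, -24, -44, -22  ⇒  2A = -92, A = -46.
Then Σ (y_i + y_{i+1})·c_i = 1734, so ȳ = 1734 / (6·(-46)) = -289/46.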